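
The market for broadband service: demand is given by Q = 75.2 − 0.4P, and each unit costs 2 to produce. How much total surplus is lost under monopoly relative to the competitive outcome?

DWL = 1729.8

Inverting demand: P = 188 − 2.5Q.
Under competition P = MC = 2, so Q = (188 − 2)/2.5 = 74.4.
Monopoly sets MR = MC: 188 − 5Q = 2 ⇒ Q = 37.2, P = 188 − 2.5·37.2 = 95.
DWL is the triangle between Q = 37.2 and Q = 74.4: ½·(74.4 − 37.2)·(95 − 2) = 1729.8.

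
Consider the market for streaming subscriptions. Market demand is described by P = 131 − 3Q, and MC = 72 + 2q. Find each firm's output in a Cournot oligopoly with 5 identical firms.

In a 5-firm Cournot equilibrium, symmetry and the first-order condition give q = (131 − 72)/(20) = 2.95. So Q = 14.75 and P = 86.75.

q_i = 2.95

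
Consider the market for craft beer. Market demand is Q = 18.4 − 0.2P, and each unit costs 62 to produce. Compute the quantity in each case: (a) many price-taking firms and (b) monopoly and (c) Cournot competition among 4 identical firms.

Competition: Q = 6; Monopoly: Q = 3; Cournot: Q = 4.8

Inverting demand: P = 92 − 5Q.
Competitive firms price at marginal cost: P = 62, giving Q = 6.
A monopolist chooses Q where MR = MC. MR = 92 − 10Q; setting this equal to 62 gives Q = 3 and P = 77.
Cournot with 4 identical firms: the symmetric best-response condition is 92 − 25q = 62. Each firm produces q = 1.2, total output Q = 4.8, price P = 68.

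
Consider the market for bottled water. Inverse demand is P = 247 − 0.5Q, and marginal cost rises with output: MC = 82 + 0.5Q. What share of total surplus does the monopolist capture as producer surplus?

A monopolist chooses Q where MR = MC. MR = 247 − Q; setting this equal to 82 + 0.5Q gives Q = 110 and P = 192.
CS = ½·(247 − 192)·110 = 3025.
PS = P·Q − VC(Q) = 192·110 − (82·110 + ½·0.5·110²) = 9075.
Share captured = PS/TS = 9075/12100 = 0.75.

PS/TS = 0.75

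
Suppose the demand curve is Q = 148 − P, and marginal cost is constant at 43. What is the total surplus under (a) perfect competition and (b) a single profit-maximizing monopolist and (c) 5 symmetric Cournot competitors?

Inverting demand: P = 148 − Q.
Under competition P = MC = 43, so Q = (148 − 43)/1 = 105.
CS = ½·(148 − 43)·105 = 5512.5; PS = (43 − 43)·105 = 0; TS = 5512.5.
Monopoly sets MR = MC: 148 − 2Q = 43 ⇒ Q = 52.5, P = 148 − 52.5 = 95.5.
CS = ½·(148 − 95.5)·52.5 = 1378.125; PS = (95.5 − 43)·52.5 = 2756.25; TS = 4134.375.
In a 5-firm Cournot equilibrium, symmetry and the first-order condition give q = (148 − 43)/(6) = 17.5. So Q = 87.5 and P = 60.5.
CS = ½·(148 − 60.5)·87.5 = 3828.125; PS = (60.5 − 43)·87.5 = 1531.25; TS = 5359.375.

Competition: TS = 5512.5; Monopoly: TS = 4134.375; Cournot: TS = 5359.375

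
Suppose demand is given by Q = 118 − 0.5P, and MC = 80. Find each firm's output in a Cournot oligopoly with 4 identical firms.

Inverting demand: P = 236 − 2Q.
With 4 symmetric Cournot firms, each firm's FOC gives 236 − 10q = 80, so q = 15.6, Q = 4·15.6 = 62.4, and P = 111.2.

q_i = 15.6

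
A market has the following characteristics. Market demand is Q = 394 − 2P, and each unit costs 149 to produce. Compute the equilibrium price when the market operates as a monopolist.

Inverting demand: P = 197 − 0.5Q.
Monopoly sets MR = MC: 197 − Q = 149 ⇒ Q = 48, P = 197 − 0.5·48 = 173.

P = 173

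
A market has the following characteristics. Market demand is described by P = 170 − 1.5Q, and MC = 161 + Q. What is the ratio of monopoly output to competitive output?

Q_m/Q_c = 0.625

The monopolist equates marginal revenue to marginal cost: 170 − 3Q = 161 + Q, so Q = 2.25. From demand, P = 166.625.
Competitive equilibrium sets price equal to marginal cost: 170 − 1.5Q = 161 + Q, so Q = 3.6 and P = 164.6.
Ratio Q_m/Q_c = 2.25/3.6 = 0.625.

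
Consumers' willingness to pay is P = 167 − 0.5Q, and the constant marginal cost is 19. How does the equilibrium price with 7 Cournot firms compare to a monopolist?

Cournot: P = 37.5; Monopoly: P = 93

Cournot with 7 identical firms: the symmetric best-response condition is 167 − 4q = 19. Each firm produces q = 37, total output Q = 259, price P = 37.5.
Monopoly sets MR = MC: 167 − Q = 19 ⇒ Q = 148, P = 167 − 0.5·148 = 93.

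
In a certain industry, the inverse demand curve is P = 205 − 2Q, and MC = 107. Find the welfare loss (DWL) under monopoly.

Perfect competition: P = MC = 107, so 205 − 2Q = 107 and Q = 49.
A monopolist chooses Q where MR = MC. MR = 205 − 4Q; setting this equal to 107 gives Q = 24.5 and P = 156.
DWL is the triangle between Q = 24.5 and Q = 49: ½·(49 − 24.5)·(156 − 107) = 600.25.

DWL = 600.25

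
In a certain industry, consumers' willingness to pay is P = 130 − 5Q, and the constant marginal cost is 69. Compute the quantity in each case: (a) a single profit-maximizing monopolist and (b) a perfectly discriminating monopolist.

Monopoly: Q = 6.1; Perfect PD: Q = 12.2

A monopolist chooses Q where MR = MC. MR = 130 − 10Q; setting this equal to 69 gives Q = 6.1 and P = 99.5.
With perfect price discrimination, output is the efficient level Q = 12.2 (where demand meets MC), but every buyer pays their willingness to pay: CS = 0 and PS = total surplus.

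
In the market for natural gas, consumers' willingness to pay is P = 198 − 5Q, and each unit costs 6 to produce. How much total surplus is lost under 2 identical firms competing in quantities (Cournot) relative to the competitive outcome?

Competitive firms price at marginal cost: P = 6, giving Q = 38.4.
With 2 symmetric Cournot firms, each firm's FOC gives 198 − 15q = 6, so q = 12.8, Q = 2·12.8 = 25.6, and P = 70.
DWL is the triangle between Q = 25.6 and Q = 38.4: ½·(38.4 − 25.6)·(70 − 6) = 409.6.

DWL = 409.6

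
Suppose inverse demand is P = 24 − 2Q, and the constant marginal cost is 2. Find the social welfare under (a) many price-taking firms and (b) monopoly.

Under competition P = MC = 2, so Q = (24 − 2)/2 = 11.
CS = ½·(24 − 2)·11 = 121; PS = (2 − 2)·11 = 0; TS = 121.
The monopolist equates marginal revenue to marginal cost: 24 − 4Q = 2, so Q = 5.5. From demand, P = 13.
CS = ½·(24 − 13)·5.5 = 30.25; PS = (13 − 2)·5.5 = 60.5; TS = 90.75.

Competition: TS = 121; Monopoly: TS = 90.75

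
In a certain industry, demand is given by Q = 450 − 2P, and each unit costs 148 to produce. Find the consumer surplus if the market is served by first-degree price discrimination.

Inverting demand: P = 225 − 0.5Q.
Under first-degree price discrimination the firm charges each unit its demand price and produces up to where P = MC, i.e. Q = 154. Consumer surplus is zero; producer surplus equals total surplus.
CS = 0.

CS = 0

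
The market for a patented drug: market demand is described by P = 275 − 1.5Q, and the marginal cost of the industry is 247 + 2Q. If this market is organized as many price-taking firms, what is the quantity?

Q = 8

Under competition P = MC: 275 − 1.5Q = 247 + 2Q ⇒ Q = 8, P = 263.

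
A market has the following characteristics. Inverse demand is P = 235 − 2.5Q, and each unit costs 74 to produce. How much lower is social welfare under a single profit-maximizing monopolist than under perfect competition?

Competitive firms price at marginal cost: P = 74, giving Q = 64.4.
CS = ½·(235 − 74)·64.4 = 5184.2; PS = (74 − 74)·64.4 = 0; TS = 5184.2.
Monopoly sets MR = MC: 235 − 5Q = 74 ⇒ Q = 32.2, P = 235 − 2.5·32.2 = 154.5.
CS = ½·(235 − 154.5)·32.2 = 1296.05; PS = (154.5 − 74)·32.2 = 2592.1; TS = 3888.15.
Change in social welfare: 3888.15 − 5184.2 = −1296.05.

TS falls by 1296.05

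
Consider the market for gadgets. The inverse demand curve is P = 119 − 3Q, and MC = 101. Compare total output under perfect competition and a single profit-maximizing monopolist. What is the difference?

Perfect competition: P = MC = 101, so 119 − 3Q = 101 and Q = 6.
Monopoly sets MR = MC: 119 − 6Q = 101 ⇒ Q = 3, P = 119 − 3·3 = 110.
Change in total output: 3 − 6 = −3.

Q falls by 3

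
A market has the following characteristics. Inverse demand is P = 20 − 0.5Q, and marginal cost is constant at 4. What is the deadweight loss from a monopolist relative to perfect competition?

Under competition P = MC = 4, so Q = (20 − 4)/0.5 = 32.
A monopolist chooses Q where MR = MC. MR = 20 − Q; setting this equal to 4 gives Q = 16 and P = 12.
DWL is the triangle between Q = 16 and Q = 32: ½·(32 − 16)·(12 − 4) = 64.

DWL = 64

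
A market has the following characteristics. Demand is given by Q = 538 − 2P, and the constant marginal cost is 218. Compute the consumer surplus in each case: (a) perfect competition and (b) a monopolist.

Competition: CS = 2601; Monopoly: CS = 650.25

Inverting demand: P = 269 − 0.5Q.
Under competition P = MC = 218, so Q = (269 − 218)/0.5 = 102.
CS = ½·(269 − 218)·102 = 2601.
A monopolist chooses Q where MR = MC. MR = 269 − Q; setting this equal to 218 gives Q = 51 and P = 243.5.
CS = ½·(269 − 243.5)·51 = 650.25.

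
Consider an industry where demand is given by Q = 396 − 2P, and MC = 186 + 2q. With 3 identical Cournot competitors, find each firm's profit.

Inverting demand: P = 198 − 0.5Q.
In a 3-firm Cournot equilibrium, symmetry and the first-order condition give q = (198 − 186)/(4) = 3. So Q = 9 and P = 193.5.
Each firm's profit = 193.5·3 − (186·3 + ½·2·3²) = 13.5.

π_i = 13.5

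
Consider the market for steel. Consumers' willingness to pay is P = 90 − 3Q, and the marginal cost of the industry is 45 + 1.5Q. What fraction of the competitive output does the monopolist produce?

The monopolist equates marginal revenue to marginal cost: 90 − 6Q = 45 + 1.5Q, so Q = 6. From demand, P = 72.
Under competition P = MC: 90 − 3Q = 45 + 1.5Q ⇒ Q = 10, P = 60.
Ratio Q_m/Q_c = 6/10 = 0.6.

Q_m/Q_c = 0.6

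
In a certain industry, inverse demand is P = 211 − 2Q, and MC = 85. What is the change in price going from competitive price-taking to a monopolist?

P rises by 63

Perfect competition: P = MC = 85, so 211 − 2Q = 85 and Q = 63.
Monopoly sets MR = MC: 211 − 4Q = 85 ⇒ Q = 31.5, P = 211 − 2·31.5 = 148.
Change in price: 148 − 85 = 63.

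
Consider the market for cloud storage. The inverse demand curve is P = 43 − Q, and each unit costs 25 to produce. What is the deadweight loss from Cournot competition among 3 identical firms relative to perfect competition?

DWL = 10.125

Competitive firms price at marginal cost: P = 25, giving Q = 18.
With 3 symmetric Cournot firms, each firm's FOC gives 43 − 4q = 25, so q = 4.5, Q = 3·4.5 = 13.5, and P = 29.5.
DWL is the triangle between Q = 13.5 and Q = 18: ½·(18 − 13.5)·(29.5 − 25) = 10.125.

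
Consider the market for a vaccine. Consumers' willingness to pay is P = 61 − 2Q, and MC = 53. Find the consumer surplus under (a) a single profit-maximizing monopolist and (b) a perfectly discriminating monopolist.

A monopolist chooses Q where MR = MC. MR = 61 − 4Q; setting this equal to 53 gives Q = 2 and P = 57.
CS = ½·(61 − 57)·2 = 4.
Under first-degree price discrimination the firm charges each unit its demand price and produces up to where P = MC, i.e. Q = 4. Consumer surplus is zero; producer surplus equals total surplus.
CS = 0.

Monopoly: CS = 4; Perfect PD: CS = 0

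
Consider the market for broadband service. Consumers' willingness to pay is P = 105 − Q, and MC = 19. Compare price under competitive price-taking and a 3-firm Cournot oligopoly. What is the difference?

Perfect competition: P = MC = 19, so 105 − Q = 19 and Q = 86.
With 3 symmetric Cournot firms, each firm's FOC gives 105 − 4q = 19, so q = 21.5, Q = 3·21.5 = 64.5, and P = 40.5.
Change in price: 40.5 − 19 = 21.5.

Price rises by 21.5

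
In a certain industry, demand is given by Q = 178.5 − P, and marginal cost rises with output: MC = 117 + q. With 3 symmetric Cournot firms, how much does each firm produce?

Inverting demand: P = 178.5 − Q.
In a 3-firm Cournot equilibrium, symmetry and the first-order condition give q = (178.5 − 117)/(5) = 12.3. So Q = 36.9 and P = 141.6.

q_i = 12.3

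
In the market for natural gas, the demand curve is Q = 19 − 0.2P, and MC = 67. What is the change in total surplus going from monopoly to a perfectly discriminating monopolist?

Total surplus rises by 19.6

Inverting demand: P = 95 − 5Q.
The monopolist equates marginal revenue to marginal cost: 95 − 10Q = 67, so Q = 2.8. From demand, P = 81.
CS = ½·(95 − 81)·2.8 = 19.6; PS = (81 − 67)·2.8 = 39.2; TS = 58.8.
With perfect price discrimination, output is the efficient level Q = 5.6 (where demand meets MC), but every buyer pays their willingness to pay: CS = 0 and PS = total surplus.
TS = 78.4 (equal to competitive TS).
Change in total surplus: 78.4 − 58.8 = 19.6.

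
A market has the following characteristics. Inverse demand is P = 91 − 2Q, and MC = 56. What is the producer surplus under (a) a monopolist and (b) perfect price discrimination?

The monopolist equates marginal revenue to marginal cost: 91 − 4Q = 56, so Q = 8.75. From demand, P = 73.5.
PS = (73.5 − 56)·8.75 = 153.125.
A perfectly discriminating monopolist sells every unit with P(Q) ≥ MC(Q), so output equals the competitive quantity Q = 17.5. Each buyer pays their reservation price, so CS = 0 and the firm captures all surplus.
PS = ½·(91 − 56)·17.5 = 306.25.

Monopoly: PS = 153.125; Perfect PD: PS = 306.25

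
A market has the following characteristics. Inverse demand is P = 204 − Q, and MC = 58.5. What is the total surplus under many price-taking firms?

TS = 10585.125

Competitive firms price at marginal cost: P = 58.5, giving Q = 145.5.
CS = ½·(204 − 58.5)·145.5 = 10585.125; PS = (58.5 − 58.5)·145.5 = 0; TS = 10585.125.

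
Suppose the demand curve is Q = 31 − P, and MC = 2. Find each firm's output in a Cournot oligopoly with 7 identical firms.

Inverting demand: P = 31 − Q.
In a 7-firm Cournot equilibrium, symmetry and the first-order condition give q = (31 − 2)/(8) = 3.625. So Q = 25.375 and P = 5.625.

q_i = 3.625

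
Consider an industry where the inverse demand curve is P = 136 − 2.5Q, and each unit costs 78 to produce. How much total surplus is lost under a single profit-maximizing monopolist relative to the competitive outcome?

Competitive firms price at marginal cost: P = 78, giving Q = 23.2.
A monopolist chooses Q where MR = MC. MR = 136 − 5Q; setting this equal to 78 gives Q = 11.6 and P = 107.
DWL is the triangle between Q = 11.6 and Q = 23.2: ½·(23.2 − 11.6)·(107 − 78) = 168.2.

DWL = 168.2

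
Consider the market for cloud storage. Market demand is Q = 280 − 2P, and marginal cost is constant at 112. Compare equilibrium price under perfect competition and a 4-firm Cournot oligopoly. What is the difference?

Inverting demand: P = 140 − 0.5Q.
Under competition P = MC = 112, so Q = (140 − 112)/0.5 = 56.
Cournot with 4 identical firms: the symmetric best-response condition is 140 − 2.5q = 112. Each firm produces q = 11.2, total output Q = 44.8, price P = 117.6.
Change in equilibrium price: 117.6 − 112 = 5.6.

P rises by 5.6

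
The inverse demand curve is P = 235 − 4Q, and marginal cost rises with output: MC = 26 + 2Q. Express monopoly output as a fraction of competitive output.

Q_m/Q_c = 0.6

A monopolist chooses Q where MR = MC. MR = 235 − 8Q; setting this equal to 26 + 2Q gives Q = 20.9 and P = 151.4.
Competitive equilibrium sets price equal to marginal cost: 235 − 4Q = 26 + 2Q, so Q = 209/6 and P = 287/3.
Ratio Q_m/Q_c = 20.9/(209/6) = 0.6.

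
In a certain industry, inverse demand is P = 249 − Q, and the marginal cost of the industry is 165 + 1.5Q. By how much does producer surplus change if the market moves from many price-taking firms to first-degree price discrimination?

Producer surplus rises by 564.48

Competitive equilibrium sets price equal to marginal cost: 249 − Q = 165 + 1.5Q, so Q = 33.6 and P = 215.4.
PS = P·Q − VC(Q) = 215.4·33.6 − (165·33.6 + ½·1.5·33.6²) = 846.72.
A perfectly discriminating monopolist sells every unit with P(Q) ≥ MC(Q), so output equals the competitive quantity Q = 33.6. Each buyer pays their reservation price, so CS = 0 and the firm captures all surplus.
PS = ½·(249 − 165)·33.6 = 1411.2.
Change in producer surplus: 1411.2 − 846.72 = 564.48.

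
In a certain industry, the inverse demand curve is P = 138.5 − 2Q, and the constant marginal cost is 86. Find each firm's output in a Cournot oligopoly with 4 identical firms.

q_i = 5.25

In a 4-firm Cournot equilibrium, symmetry and the first-order condition give q = (138.5 − 86)/(10) = 5.25. So Q = 21 and P = 96.5.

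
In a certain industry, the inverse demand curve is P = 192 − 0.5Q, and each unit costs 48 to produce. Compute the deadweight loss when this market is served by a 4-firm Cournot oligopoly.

DWL = 829.44

Competitive firms price at marginal cost: P = 48, giving Q = 288.
Cournot with 4 identical firms: the symmetric best-response condition is 192 − 2.5q = 48. Each firm produces q = 57.6, total output Q = 230.4, price P = 76.8.
DWL is the triangle between Q = 230.4 and Q = 288: ½·(288 − 230.4)·(76.8 − 48) = 829.44.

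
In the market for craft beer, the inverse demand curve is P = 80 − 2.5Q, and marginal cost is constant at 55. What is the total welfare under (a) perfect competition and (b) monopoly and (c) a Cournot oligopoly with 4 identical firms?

Under competition P = MC = 55, so Q = (80 − 55)/2.5 = 10.
CS = ½·(80 − 55)·10 = 125; PS = (55 − 55)·10 = 0; TS = 125.
The monopolist equates marginal revenue to marginal cost: 80 − 5Q = 55, so Q = 5. From demand, P = 67.5.
CS = ½·(80 − 67.5)·5 = 31.25; PS = (67.5 − 55)·5 = 62.5; TS = 93.75.
With 4 symmetric Cournot firms, each firm's FOC gives 80 − 12.5q = 55, so q = 2, Q = 4·2 = 8, and P = 60.
CS = ½·(80 − 60)·8 = 80; PS = (60 − 55)·8 = 40; TS = 120.

Competition: TS = 125; Monopoly: TS = 93.75; Cournot: TS = 120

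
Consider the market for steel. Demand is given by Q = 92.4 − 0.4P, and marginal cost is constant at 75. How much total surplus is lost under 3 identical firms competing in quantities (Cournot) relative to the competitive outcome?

Inverting demand: P = 231 − 2.5Q.
Competitive firms price at marginal cost: P = 75, giving Q = 62.4.
Cournot with 3 identical firms: the symmetric best-response condition is 231 − 10q = 75. Each firm produces q = 15.6, total output Q = 46.8, price P = 114.
DWL is the triangle between Q = 46.8 and Q = 62.4: ½·(62.4 − 46.8)·(114 − 75) = 304.2.

DWL = 304.2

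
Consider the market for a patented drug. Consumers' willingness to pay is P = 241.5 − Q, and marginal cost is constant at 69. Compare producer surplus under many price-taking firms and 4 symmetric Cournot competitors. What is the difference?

PS rises by 4761

Under competition P = MC = 69, so Q = (241.5 − 69)/1 = 172.5.
PS = (69 − 69)·172.5 = 0.
With 4 symmetric Cournot firms, each firm's FOC gives 241.5 − 5q = 69, so q = 34.5, Q = 4·34.5 = 138, and P = 103.5.
PS = (103.5 − 69)·138 = 4761.
Change in producer surplus: 4761 − 0 = 4761.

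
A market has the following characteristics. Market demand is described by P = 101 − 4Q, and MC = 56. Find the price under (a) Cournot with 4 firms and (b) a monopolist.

Cournot: P = 65; Monopoly: P = 78.5

With 4 symmetric Cournot firms, each firm's FOC gives 101 − 20q = 56, so q = 2.25, Q = 4·2.25 = 9, and P = 65.
Monopoly sets MR = MC: 101 − 8Q = 56 ⇒ Q = 5.625, P = 101 − 4·5.625 = 78.5.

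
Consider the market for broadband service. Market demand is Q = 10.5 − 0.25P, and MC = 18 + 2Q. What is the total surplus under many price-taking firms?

Inverting demand: P = 42 − 4Q.
Under competition P = MC: 42 − 4Q = 18 + 2Q ⇒ Q = 4, P = 26.
CS = ½·(42 − 26)·4 = 32; PS = (26·4 − 18·4 − ½·2·4²) = 16; TS = 48.

TS = 48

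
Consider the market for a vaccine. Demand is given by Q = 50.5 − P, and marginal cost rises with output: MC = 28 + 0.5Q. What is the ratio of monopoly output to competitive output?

Inverting demand: P = 50.5 − Q.
The monopolist equates marginal revenue to marginal cost: 50.5 − 2Q = 28 + 0.5Q, so Q = 9. From demand, P = 41.5.
Under competition P = MC: 50.5 − Q = 28 + 0.5Q ⇒ Q = 15, P = 35.5.
Ratio Q_m/Q_c = 9/15 = 0.6.

Q_m/Q_c = 0.6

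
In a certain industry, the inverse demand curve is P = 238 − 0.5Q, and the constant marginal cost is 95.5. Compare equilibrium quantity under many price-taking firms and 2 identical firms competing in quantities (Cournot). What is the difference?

Competitive firms price at marginal cost: P = 95.5, giving Q = 285.
With 2 symmetric Cournot firms, each firm's FOC gives 238 − 1.5q = 95.5, so q = 95, Q = 2·95 = 190, and P = 143.
Change in equilibrium quantity: 190 − 285 = −95.

Q falls by 95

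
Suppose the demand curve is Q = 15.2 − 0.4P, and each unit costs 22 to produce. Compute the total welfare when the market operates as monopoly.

TS = 38.4

Inverting demand: P = 38 − 2.5Q.
A monopolist chooses Q where MR = MC. MR = 38 − 5Q; setting this equal to 22 gives Q = 3.2 and P = 30.
CS = ½·(38 − 30)·3.2 = 12.8; PS = (30 − 22)·3.2 = 25.6; TS = 38.4.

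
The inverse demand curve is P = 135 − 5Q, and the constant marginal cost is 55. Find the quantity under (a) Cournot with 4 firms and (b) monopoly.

Cournot: Q = 12.8; Monopoly: Q = 8

With 4 symmetric Cournot firms, each firm's FOC gives 135 − 25q = 55, so q = 3.2, Q = 4·3.2 = 12.8, and P = 71.
The monopolist equates marginal revenue to marginal cost: 135 − 10Q = 55, so Q = 8. From demand, P = 95.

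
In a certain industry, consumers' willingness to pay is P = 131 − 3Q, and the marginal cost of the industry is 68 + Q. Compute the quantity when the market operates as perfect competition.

Q = 15.75

Competitive equilibrium sets price equal to marginal cost: 131 − 3Q = 68 + Q, so Q = 15.75 and P = 83.75.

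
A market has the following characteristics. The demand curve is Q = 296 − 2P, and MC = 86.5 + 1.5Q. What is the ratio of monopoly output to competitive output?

Inverting demand: P = 148 − 0.5Q.
A monopolist chooses Q where MR = MC. MR = 148 − Q; setting this equal to 86.5 + 1.5Q gives Q = 24.6 and P = 135.7.
Competitive equilibrium sets price equal to marginal cost: 148 − 0.5Q = 86.5 + 1.5Q, so Q = 30.75 and P = 132.625.
Ratio Q_m/Q_c = 24.6/30.75 = 0.8.

Q_m/Q_c = 0.8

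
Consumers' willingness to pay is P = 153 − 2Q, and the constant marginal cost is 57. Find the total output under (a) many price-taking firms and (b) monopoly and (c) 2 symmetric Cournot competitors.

Under competition P = MC = 57, so Q = (153 − 57)/2 = 48.
Monopoly sets MR = MC: 153 − 4Q = 57 ⇒ Q = 24, P = 153 − 2·24 = 105.
Cournot with 2 identical firms: the symmetric best-response condition is 153 − 6q = 57. Each firm produces q = 16, total output Q = 32, price P = 89.

Competition: Q = 48; Monopoly: Q = 24; Cournot: Q = 32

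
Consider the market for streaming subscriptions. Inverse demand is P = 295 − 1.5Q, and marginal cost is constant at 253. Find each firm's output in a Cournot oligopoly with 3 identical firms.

With 3 symmetric Cournot firms, each firm's FOC gives 295 − 6q = 253, so q = 7, Q = 3·7 = 21, and P = 263.5.

q_i = 7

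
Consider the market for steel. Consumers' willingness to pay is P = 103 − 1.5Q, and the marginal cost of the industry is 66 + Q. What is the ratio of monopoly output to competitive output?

A monopolist chooses Q where MR = MC. MR = 103 − 3Q; setting this equal to 66 + Q gives Q = 9.25 and P = 89.125.
Under competition P = MC: 103 − 1.5Q = 66 + Q ⇒ Q = 14.8, P = 80.8.
Ratio Q_m/Q_c = 9.25/14.8 = 0.625.

Q_m/Q_c = 0.625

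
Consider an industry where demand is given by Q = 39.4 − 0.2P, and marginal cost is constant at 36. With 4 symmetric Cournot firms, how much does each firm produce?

Inverting demand: P = 197 − 5Q.
In a 4-firm Cournot equilibrium, symmetry and the first-order condition give q = (197 − 36)/(25) = 6.44. So Q = 25.76 and P = 68.2.

q_i = 6.44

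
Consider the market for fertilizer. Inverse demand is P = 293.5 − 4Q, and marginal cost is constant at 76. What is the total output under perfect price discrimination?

Under first-degree price discrimination the firm charges each unit its demand price and produces up to where P = MC, i.e. Q = 54.375. Consumer surplus is zero; producer surplus equals total surplus.

Q = 54.375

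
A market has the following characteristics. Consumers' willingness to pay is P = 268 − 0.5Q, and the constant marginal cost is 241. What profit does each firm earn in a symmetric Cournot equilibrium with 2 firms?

With 2 symmetric Cournot firms, each firm's FOC gives 268 − 1.5q = 241, so q = 18, Q = 2·18 = 36, and P = 250.
Each firm's profit = (250 − 241)·18 = 162.

π_i = 162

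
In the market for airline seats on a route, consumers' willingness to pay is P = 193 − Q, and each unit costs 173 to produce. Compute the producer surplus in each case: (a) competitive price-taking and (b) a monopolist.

Competition: PS = 0; Monopoly: PS = 100

Competitive firms price at marginal cost: P = 173, giving Q = 20.
PS = (173 − 173)·20 = 0.
The monopolist equates marginal revenue to marginal cost: 193 − 2Q = 173, so Q = 10. From demand, P = 183.
PS = (183 − 173)·10 = 100.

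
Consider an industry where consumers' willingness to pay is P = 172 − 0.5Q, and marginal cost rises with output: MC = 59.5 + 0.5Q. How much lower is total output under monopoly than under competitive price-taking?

Competitive equilibrium sets price equal to marginal cost: 172 − 0.5Q = 59.5 + 0.5Q, so Q = 112.5 and P = 115.75.
The monopolist equates marginal revenue to marginal cost: 172 − Q = 59.5 + 0.5Q, so Q = 75. From demand, P = 134.5.
Change in total output: 75 − 112.5 = −37.5.

Total output falls by 37.5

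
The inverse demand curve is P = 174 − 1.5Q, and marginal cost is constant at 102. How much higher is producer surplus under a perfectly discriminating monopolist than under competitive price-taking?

Producer surplus rises by 1728

Perfect competition: P = MC = 102, so 174 − 1.5Q = 102 and Q = 48.
PS = (102 − 102)·48 = 0.
With perfect price discrimination, output is the efficient level Q = 48 (where demand meets MC), but every buyer pays their willingness to pay: CS = 0 and PS = total surplus.
PS = ½·(174 − 102)·48 = 1728.
Change in producer surplus: 1728 − 0 = 1728.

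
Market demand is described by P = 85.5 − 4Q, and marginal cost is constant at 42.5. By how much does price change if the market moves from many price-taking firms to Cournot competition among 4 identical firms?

Under competition P = MC = 42.5, so Q = (85.5 − 42.5)/4 = 10.75.
With 4 symmetric Cournot firms, each firm's FOC gives 85.5 − 20q = 42.5, so q = 2.15, Q = 4·2.15 = 8.6, and P = 51.1.
Change in price: 51.1 − 42.5 = 8.6.

Price rises by 8.6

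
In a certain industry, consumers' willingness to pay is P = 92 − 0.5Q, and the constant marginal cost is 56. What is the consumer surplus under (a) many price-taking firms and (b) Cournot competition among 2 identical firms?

Competitive firms price at marginal cost: P = 56, giving Q = 72.
CS = ½·(92 − 56)·72 = 1296.
In a 2-firm Cournot equilibrium, symmetry and the first-order condition give q = (92 − 56)/(1.5) = 24. So Q = 48 and P = 68.
CS = ½·(92 − 68)·48 = 576.

Competition: CS = 1296; Cournot: CS = 576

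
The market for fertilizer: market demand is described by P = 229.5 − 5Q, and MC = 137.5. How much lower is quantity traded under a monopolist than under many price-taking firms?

Q falls by 9.2

Under competition P = MC = 137.5, so Q = (229.5 − 137.5)/5 = 18.4.
A monopolist chooses Q where MR = MC. MR = 229.5 − 10Q; setting this equal to 137.5 gives Q = 9.2 and P = 183.5.
Change in quantity traded: 9.2 − 18.4 = −9.2.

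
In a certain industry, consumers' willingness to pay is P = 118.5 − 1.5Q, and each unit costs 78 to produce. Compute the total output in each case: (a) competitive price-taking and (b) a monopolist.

Competition: Q = 27; Monopoly: Q = 13.5

Competitive firms price at marginal cost: P = 78, giving Q = 27.
A monopolist chooses Q where MR = MC. MR = 118.5 − 3Q; setting this equal to 78 gives Q = 13.5 and P = 98.25.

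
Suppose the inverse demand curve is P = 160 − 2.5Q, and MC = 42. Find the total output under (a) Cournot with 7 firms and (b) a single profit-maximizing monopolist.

Cournot with 7 identical firms: the symmetric best-response condition is 160 − 20q = 42. Each firm produces q = 5.9, total output Q = 41.3, price P = 56.75.
The monopolist equates marginal revenue to marginal cost: 160 − 5Q = 42, so Q = 23.6. From demand, P = 101.

Cournot: Q = 41.3; Monopoly: Q = 23.6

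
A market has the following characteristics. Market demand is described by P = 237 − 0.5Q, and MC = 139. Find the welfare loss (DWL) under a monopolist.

DWL = 2401

Competitive firms price at marginal cost: P = 139, giving Q = 196.
The monopolist equates marginal revenue to marginal cost: 237 − Q = 139, so Q = 98. From demand, P = 188.
DWL is the triangle between Q = 98 and Q = 196: ½·(196 − 98)·(188 − 139) = 2401.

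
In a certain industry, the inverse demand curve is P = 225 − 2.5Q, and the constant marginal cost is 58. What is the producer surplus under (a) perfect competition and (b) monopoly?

Competition: PS = 0; Monopoly: PS = 2788.9

Competitive firms price at marginal cost: P = 58, giving Q = 66.8.
PS = (58 − 58)·66.8 = 0.
A monopolist chooses Q where MR = MC. MR = 225 − 5Q; setting this equal to 58 gives Q = 33.4 and P = 141.5.
PS = (141.5 − 58)·33.4 = 2788.9.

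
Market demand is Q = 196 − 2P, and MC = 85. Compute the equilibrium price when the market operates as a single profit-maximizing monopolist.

Inverting demand: P = 98 − 0.5Q.
A monopolist chooses Q where MR = MC. MR = 98 − Q; setting this equal to 85 gives Q = 13 and P = 91.5.

P = 91.5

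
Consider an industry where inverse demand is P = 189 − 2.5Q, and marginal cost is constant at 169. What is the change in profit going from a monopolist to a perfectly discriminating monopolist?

The monopolist equates marginal revenue to marginal cost: 189 − 5Q = 169, so Q = 4. From demand, P = 179.
Profit = (179 − 169)·4 = 40.
A perfectly discriminating monopolist sells every unit with P(Q) ≥ MC(Q), so output equals the competitive quantity Q = 8. Each buyer pays their reservation price, so CS = 0 and the firm captures all surplus.
PS equals the full surplus area, 80. Profit = 80 = 80.
Change in profit: 80 − 40 = 40.

Profit rises by 40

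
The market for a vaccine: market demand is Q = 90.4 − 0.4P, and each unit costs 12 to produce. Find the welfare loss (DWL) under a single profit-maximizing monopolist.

DWL = 2289.8

Inverting demand: P = 226 − 2.5Q.
Under competition P = MC = 12, so Q = (226 − 12)/2.5 = 85.6.
Monopoly sets MR = MC: 226 − 5Q = 12 ⇒ Q = 42.8, P = 226 − 2.5·42.8 = 119.
DWL is the triangle between Q = 42.8 and Q = 85.6: ½·(85.6 − 42.8)·(119 − 12) = 2289.8.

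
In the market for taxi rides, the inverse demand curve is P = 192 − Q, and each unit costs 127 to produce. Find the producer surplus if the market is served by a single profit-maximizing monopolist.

Monopoly sets MR = MC: 192 − 2Q = 127 ⇒ Q = 32.5, P = 192 − 32.5 = 159.5.
PS = (159.5 − 127)·32.5 = 1056.25.

PS = 1056.25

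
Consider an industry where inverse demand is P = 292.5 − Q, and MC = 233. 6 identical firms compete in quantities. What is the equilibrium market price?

With 6 symmetric Cournot firms, each firm's FOC gives 292.5 − 7q = 233, so q = 8.5, Q = 6·8.5 = 51, and P = 241.5.

P = 241.5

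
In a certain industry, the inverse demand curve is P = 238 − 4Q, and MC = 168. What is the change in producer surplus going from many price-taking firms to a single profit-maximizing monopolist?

PS rises by 306.25

Perfect competition: P = MC = 168, so 238 − 4Q = 168 and Q = 17.5.
PS = (168 − 168)·17.5 = 0.
Monopoly sets MR = MC: 238 − 8Q = 168 ⇒ Q = 8.75, P = 238 − 4·8.75 = 203.
PS = (203 − 168)·8.75 = 306.25.
Change in producer surplus: 306.25 − 0 = 306.25.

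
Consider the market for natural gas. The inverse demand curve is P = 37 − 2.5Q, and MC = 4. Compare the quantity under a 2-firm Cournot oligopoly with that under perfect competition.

Cournot: Q = 8.8; Competition: Q = 13.2

In a 2-firm Cournot equilibrium, symmetry and the first-order condition give q = (37 − 4)/(7.5) = 4.4. So Q = 8.8 and P = 15.
Under competition P = MC = 4, so Q = (37 − 4)/2.5 = 13.2.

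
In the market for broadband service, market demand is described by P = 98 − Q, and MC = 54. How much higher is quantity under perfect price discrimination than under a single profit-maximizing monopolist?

Monopoly sets MR = MC: 98 − 2Q = 54 ⇒ Q = 22, P = 98 − 22 = 76.
A perfectly discriminating monopolist sells every unit with P(Q) ≥ MC(Q), so output equals the competitive quantity Q = 44. Each buyer pays their reservation price, so CS = 0 and the firm captures all surplus.
Change in quantity: 44 − 22 = 22.

Q rises by 22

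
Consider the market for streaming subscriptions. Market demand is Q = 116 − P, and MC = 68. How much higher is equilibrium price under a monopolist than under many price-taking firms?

Equilibrium price rises by 24

Inverting demand: P = 116 − Q.
Competitive firms price at marginal cost: P = 68, giving Q = 48.
The monopolist equates marginal revenue to marginal cost: 116 − 2Q = 68, so Q = 24. From demand, P = 92.
Change in equilibrium price: 92 − 68 = 24.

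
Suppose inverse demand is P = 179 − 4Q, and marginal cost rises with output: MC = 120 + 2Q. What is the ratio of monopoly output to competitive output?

Q_m/Q_c = 0.6

A monopolist chooses Q where MR = MC. MR = 179 − 8Q; setting this equal to 120 + 2Q gives Q = 5.9 and P = 155.4.
Competitive equilibrium sets price equal to marginal cost: 179 − 4Q = 120 + 2Q, so Q = 59/6 and P = 419/3.
Ratio Q_m/Q_c = 5.9/(59/6) = 0.6.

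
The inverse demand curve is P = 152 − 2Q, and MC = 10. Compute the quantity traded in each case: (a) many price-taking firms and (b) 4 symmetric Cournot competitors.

Competition: Q = 71; Cournot: Q = 56.8

Competitive firms price at marginal cost: P = 10, giving Q = 71.
In a 4-firm Cournot equilibrium, symmetry and the first-order condition give q = (152 − 10)/(10) = 14.2. So Q = 56.8 and P = 38.4.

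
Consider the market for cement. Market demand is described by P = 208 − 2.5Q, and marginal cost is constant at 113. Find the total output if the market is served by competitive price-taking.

Competitive firms price at marginal cost: P = 113, giving Q = 38.

Q = 38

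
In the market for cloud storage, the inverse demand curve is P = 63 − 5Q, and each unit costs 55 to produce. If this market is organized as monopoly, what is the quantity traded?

Q = 0.8

Monopoly sets MR = MC: 63 − 10Q = 55 ⇒ Q = 0.8, P = 63 − 5·0.8 = 59.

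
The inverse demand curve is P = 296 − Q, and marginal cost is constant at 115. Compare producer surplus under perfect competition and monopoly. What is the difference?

Producer surplus rises by 8190.25

Perfect competition: P = MC = 115, so 296 − Q = 115 and Q = 181.
PS = (115 − 115)·181 = 0.
Monopoly sets MR = MC: 296 − 2Q = 115 ⇒ Q = 90.5, P = 296 − 90.5 = 205.5.
PS = (205.5 − 115)·90.5 = 8190.25.
Change in producer surplus: 8190.25 − 0 = 8190.25.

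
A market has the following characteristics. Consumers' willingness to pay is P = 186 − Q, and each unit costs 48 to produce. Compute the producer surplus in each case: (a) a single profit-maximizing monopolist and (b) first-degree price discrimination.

Monopoly sets MR = MC: 186 − 2Q = 48 ⇒ Q = 69, P = 186 − 69 = 117.
PS = (117 − 48)·69 = 4761.
A perfectly discriminating monopolist sells every unit with P(Q) ≥ MC(Q), so output equals the competitive quantity Q = 138. Each buyer pays their reservation price, so CS = 0 and the firm captures all surplus.
PS = ½·(186 − 48)·138 = 9522.

Monopoly: PS = 4761; Perfect PD: PS = 9522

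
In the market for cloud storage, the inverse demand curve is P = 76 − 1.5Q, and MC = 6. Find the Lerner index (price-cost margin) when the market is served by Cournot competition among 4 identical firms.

Lerner index = 0.7

Cournot with 4 identical firms: the symmetric best-response condition is 76 − 7.5q = 6. Each firm produces q = 28/3, total output Q = 112/3, price P = 20.
Lerner index = (P − MC)/P = (20 − 6)/20 = 0.7.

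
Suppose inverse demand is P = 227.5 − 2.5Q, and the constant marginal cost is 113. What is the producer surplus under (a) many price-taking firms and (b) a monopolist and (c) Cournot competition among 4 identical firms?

Perfect competition: P = MC = 113, so 227.5 − 2.5Q = 113 and Q = 45.8.
PS = (113 − 113)·45.8 = 0.
Monopoly sets MR = MC: 227.5 − 5Q = 113 ⇒ Q = 22.9, P = 227.5 − 2.5·22.9 = 170.25.
PS = (170.25 − 113)·22.9 = 1311.025.
Cournot with 4 identical firms: the symmetric best-response condition is 227.5 − 12.5q = 113. Each firm produces q = 9.16, total output Q = 36.64, price P = 135.9.
PS = (135.9 − 113)·36.64 = 839.056.

Competition: PS = 0; Monopoly: PS = 1311.025; Cournot: PS = 839.056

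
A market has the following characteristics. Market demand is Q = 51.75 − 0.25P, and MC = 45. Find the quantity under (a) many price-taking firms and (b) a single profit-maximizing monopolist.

Inverting demand: P = 207 − 4Q.
Competitive firms price at marginal cost: P = 45, giving Q = 40.5.
A monopolist chooses Q where MR = MC. MR = 207 − 8Q; setting this equal to 45 gives Q = 20.25 and P = 126.

Competition: Q = 40.5; Monopoly: Q = 20.25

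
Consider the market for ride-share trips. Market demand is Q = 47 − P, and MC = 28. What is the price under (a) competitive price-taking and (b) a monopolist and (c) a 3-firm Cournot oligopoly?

Inverting demand: P = 47 − Q.
Competitive firms price at marginal cost: P = 28, giving Q = 19.
A monopolist chooses Q where MR = MC. MR = 47 − 2Q; setting this equal to 28 gives Q = 9.5 and P = 37.5.
In a 3-firm Cournot equilibrium, symmetry and the first-order condition give q = (47 − 28)/(4) = 4.75. So Q = 14.25 and P = 32.75.

Competition: P = 28; Monopoly: P = 37.5; Cournot: P = 32.75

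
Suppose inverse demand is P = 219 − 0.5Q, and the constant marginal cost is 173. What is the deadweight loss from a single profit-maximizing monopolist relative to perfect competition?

DWL = 529

Under competition P = MC = 173, so Q = (219 − 173)/0.5 = 92.
The monopolist equates marginal revenue to marginal cost: 219 − Q = 173, so Q = 46. From demand, P = 196.
DWL is the triangle between Q = 46 and Q = 92: ½·(92 − 46)·(196 − 173) = 529.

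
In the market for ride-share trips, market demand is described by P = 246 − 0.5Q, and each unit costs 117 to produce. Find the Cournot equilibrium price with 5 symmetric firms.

P = 138.5

Cournot with 5 identical firms: the symmetric best-response condition is 246 − 3q = 117. Each firm produces q = 43, total output Q = 215, price P = 138.5.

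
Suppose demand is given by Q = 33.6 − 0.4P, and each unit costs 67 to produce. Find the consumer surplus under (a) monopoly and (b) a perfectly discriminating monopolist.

Inverting demand: P = 84 − 2.5Q.
The monopolist equates marginal revenue to marginal cost: 84 − 5Q = 67, so Q = 3.4. From demand, P = 75.5.
CS = ½·(84 − 75.5)·3.4 = 14.45.
With perfect price discrimination, output is the efficient level Q = 6.8 (where demand meets MC), but every buyer pays their willingness to pay: CS = 0 and PS = total surplus.
CS = 0.

Monopoly: CS = 14.45; Perfect PD: CS = 0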